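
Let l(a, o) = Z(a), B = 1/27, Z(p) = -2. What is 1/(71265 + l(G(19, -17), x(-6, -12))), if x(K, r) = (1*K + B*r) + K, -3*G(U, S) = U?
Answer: 1/71263 ≈ 1.4033e-5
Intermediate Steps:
G(U, S) = -U/3
B = 1/27 ≈ 0.037037
x(K, r) = 2*K + r/27 (x(K, r) = (1*K + r/27) + K = (K + r/27) + K = 2*K + r/27)
l(a, o) = -2
1/(71265 + l(G(19, -17), x(-6, -12))) = 1/(71265 - 2) = 1/71263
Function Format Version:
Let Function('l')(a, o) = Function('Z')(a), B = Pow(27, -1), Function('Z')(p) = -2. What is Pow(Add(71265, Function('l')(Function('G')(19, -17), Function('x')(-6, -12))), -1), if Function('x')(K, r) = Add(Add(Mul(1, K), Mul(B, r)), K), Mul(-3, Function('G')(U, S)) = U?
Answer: Rational(1, 71263) ≈ 1.4033e-5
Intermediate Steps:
Function('G')(U, S) = Mul(Rational(-1, 3), U)
B = Rational(1, 27) ≈ 0.037037
Function('x')(K, r) = Add(Mul(2, K), Mul(Rational(1, 27), r)) (Function('x')(K, r) = Add(Add(Mul(1, K), Mul(Rational(1, 27), r)), K) = Add(Add(K, Mul(Rational(1, 27), r)), K) = Add(Mul(2, K), Mul(Rational(1, 27), r)))
Function('l')(a, o) = -2
Pow(Add(71265, Function('l')(Function('G')(19, -17), Function('x')(-6, -12))), -1) = Pow(Add(71265, -2), -1) = Pow(71263, -1) = Rational(1, 71263)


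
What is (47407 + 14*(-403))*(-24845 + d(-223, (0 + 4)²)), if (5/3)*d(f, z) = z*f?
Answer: -1127061937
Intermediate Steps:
d(f, z) = 3*f*z/5 (d(f, z) = 3*(z*f)/5 = 3*(f*z)/5 = 3*f*z/5)
(47407 + 14*(-403))*(-24845 + d(-223, (0 + 4)²)) = (47407 + 14*(-403))*(-24845 + (⅗)*(-223)*(0 + 4)²) = (47407 - 5642)*(-24845 + (⅗)*(-223)*4²) = 41765*(-24845 + (⅗)*(-223)*16) = 41765*(-24845 - 10704/5) = 41765*(-134929/5) = -1127061937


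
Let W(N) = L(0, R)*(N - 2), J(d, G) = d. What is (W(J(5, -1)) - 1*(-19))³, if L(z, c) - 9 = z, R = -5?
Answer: 97336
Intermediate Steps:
L(z, c) = 9 + z
W(N) = -18 + 9*N (W(N) = (9 + 0)*(N - 2) = 9*(-2 + N) = -18 + 9*N)
(W(J(5, -1)) - 1*(-19))³ = ((-18 + 9*5) - 1*(-19))³ = ((-18 + 45) + 19)³ = (27 + 19)³ = 46³ = 97336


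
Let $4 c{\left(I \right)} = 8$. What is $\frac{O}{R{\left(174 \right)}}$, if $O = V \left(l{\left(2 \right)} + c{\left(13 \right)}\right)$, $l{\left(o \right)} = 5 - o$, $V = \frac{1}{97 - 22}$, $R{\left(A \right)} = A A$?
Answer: $\frac{1}{454140} \approx 2.202 \cdot 10^{-6}$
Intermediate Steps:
$c{\left(I \right)} = 2$ ($c{\left(I \right)} = \frac{1}{4} \cdot 8 = 2$)
$R{\left(A \right)} = A^{2}$
$V = \frac{1}{75} \approx 0.013333$
$O = \frac{1}{15}$ ($O = \frac{\left(5 - 2\right) + 2}{75} = \frac{3 + 2}{75} = \frac{1}{75} \cdot 5 = \frac{1}{15} \approx 0.066667$)
$\frac{O}{R{\left(174 \right)}} = \frac{1}{15 \cdot 174^{2}} = \frac{1}{15 \cdot 30276} = \frac{1}{15} \cdot \frac{1}{30276} = \frac{1}{454140}$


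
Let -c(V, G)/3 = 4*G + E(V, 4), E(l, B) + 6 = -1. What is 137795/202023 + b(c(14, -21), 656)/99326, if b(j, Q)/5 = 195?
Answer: 13883598595/20066136498 ≈ 0.69189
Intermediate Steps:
E(l, B) = -7 (E(l, B) = -6 - 1 = -7)
c(V, G) = 21 - 12*G (c(V, G) = -3*(4*G - 7) = -3*(-7 + 4*G) = 21 - 12*G)
b(j, Q) = 975 (b(j, Q) = 5*195 = 975)
137795/202023 + b(c(14, -21), 656)/99326 = 137795/202023 + 975/99326 = 13883598595/20066136498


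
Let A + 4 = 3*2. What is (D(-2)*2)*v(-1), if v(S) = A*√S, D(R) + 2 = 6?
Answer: 16*I ≈ 16.0*I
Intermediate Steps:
D(R) = 4 (D(R) = -2 + 6 = 4)
A = 2 (A = -4 + 3*2 = -4 + 6 = 2)
v(S) = 2*√S
(D(-2)*2)*v(-1) = (4*2)*(2*√(-1)) = 8*(2*I) = 16*I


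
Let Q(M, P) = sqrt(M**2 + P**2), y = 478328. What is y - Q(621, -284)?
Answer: 478328 - sqrt(466297) ≈ 4.7765e+5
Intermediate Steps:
y - Q(621, -284) = 478328 - sqrt(621**2 + (-284)**2) = 478328 - sqrt(385641 + 80656) = 478328 - sqrt(466297)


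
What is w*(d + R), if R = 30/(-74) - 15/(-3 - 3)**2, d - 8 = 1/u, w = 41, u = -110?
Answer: 7177583/24420 ≈ 293.92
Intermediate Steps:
d = 879/110 (d = 8 + 1/(-110) = 8 - 1/110 = 879/110 ≈ 7.9909)
R = -365/444 (R = 30*(-1/74) - 15/((-6)**2) = -15/37 - 15/36 = -15/37 - 15*1/36 = -15/37 - 5/12 = -365/444 ≈ -0.82207)
w*(d + R) = 41*(879/110 - 365/444) = 41*(175063/24420) = 7177583/24420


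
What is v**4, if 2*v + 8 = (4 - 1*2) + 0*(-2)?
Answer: 81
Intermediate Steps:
v = -3 (v = -4 + ((4 - 1*2) + 0*(-2))/2 = -4 + ((4 - 2) + 0)/2 = -4 + (2 + 0)/2 = -4 + (1/2)*2 = -4 + 1 = -3)
v**4 = (-3)**4 = 81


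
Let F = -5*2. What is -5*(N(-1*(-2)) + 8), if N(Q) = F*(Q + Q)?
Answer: 160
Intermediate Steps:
F = -10
N(Q) = -20*Q (N(Q) = -10*(Q + Q) = -20*Q)
-5*(N(-1*(-2)) + 8) = -5*(-(-20)*(-2) + 8) = -5*(-20*2 + 8) = -5*(-40 + 8) = -5*(-32) = 160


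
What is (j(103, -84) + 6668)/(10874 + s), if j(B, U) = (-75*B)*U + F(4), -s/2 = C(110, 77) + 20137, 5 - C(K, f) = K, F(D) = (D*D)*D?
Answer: -109272/4865 ≈ -22.461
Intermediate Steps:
F(D) = D³ (F(D) = D²*D = D³)
C(K, f) = 5 - K
s = -40064 (s = -2*((5 - 1*110) + 20137) = -2*((5 - 110) + 20137) = -2*(-105 + 20137) = -2*20032 = -40064)
j(B, U) = 64 - 75*B*U (j(B, U) = (-75*B)*U + 4³ = -75*B*U + 64 = 64 - 75*B*U)
(j(103, -84) + 6668)/(10874 + s) = ((64 - 75*103*(-84)) + 6668)/(10874 - 40064) = ((64 + 648900) + 6668)/(-29190) = (648964 + 6668)*(-1/29190) = 655632*(-1/29190) = -109272/4865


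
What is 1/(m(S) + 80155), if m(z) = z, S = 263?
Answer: 1/80418 ≈ 1.2435e-5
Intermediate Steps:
1/(m(S) + 80155) = 1/(263 + 80155) = 1/80418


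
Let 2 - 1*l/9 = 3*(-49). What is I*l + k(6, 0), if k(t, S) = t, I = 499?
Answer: 669165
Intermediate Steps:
l = 1341 (l = 18 - 27*(-49) = 18 - 9*(-147) = 18 + 1323 = 1341)
I*l + k(6, 0) = 499*1341 + 6 = 669159 + 6 = 669165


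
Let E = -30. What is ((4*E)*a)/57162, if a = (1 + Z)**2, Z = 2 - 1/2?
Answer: -125/9527 ≈ -0.013121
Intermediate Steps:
Z = 3/2 (Z = 2 - 1*1/2 = 2 - 1/2 = 3/2 ≈ 1.5000)
a = 25/4 (a = (1 + 3/2)**2 = (5/2)**2 = 25/4 ≈ 6.2500)
((4*E)*a)/57162 = ((4*(-30))*(25/4))/57162 = -120*25/4*(1/57162) = -750*1/57162 = -125/9527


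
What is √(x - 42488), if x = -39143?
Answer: I*√81631 ≈ 285.71*I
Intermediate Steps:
√(x - 42488) = √(-39143 - 42488) = √(-81631) = I*√81631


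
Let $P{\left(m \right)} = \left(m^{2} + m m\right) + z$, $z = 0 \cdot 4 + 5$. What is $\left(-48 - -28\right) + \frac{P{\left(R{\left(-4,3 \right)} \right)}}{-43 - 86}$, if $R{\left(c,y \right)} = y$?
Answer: $- \frac{2603}{129} \approx -20.178$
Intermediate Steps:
$z = 5$ ($z = 0 + 5 = 5$)
$P{\left(m \right)} = 5 + 2 m^{2}$ ($P{\left(m \right)} = \left(m^{2} + m m\right) + 5 = \left(m^{2} + m^{2}\right) + 5 = 2 m^{2} + 5 = 5 + 2 m^{2}$)
$\left(-48 - -28\right) + \frac{P{\left(R{\left(-4,3 \right)} \right)}}{-43 - 86} = \left(-48 - -28\right) + \frac{5 + 2 \cdot 3^{2}}{-43 - 86} = \left(-48 + 28\right) + \frac{5 + 2 \cdot 9}{-129} = -20 - \frac{5 + 18}{129} = -20 - \frac{23}{129} = - \frac{2603}{129}$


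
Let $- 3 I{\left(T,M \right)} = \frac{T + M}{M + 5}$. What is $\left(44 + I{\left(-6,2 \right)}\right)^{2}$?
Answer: $\frac{861184}{441} \approx 1952.8$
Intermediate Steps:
$I{\left(T,M \right)} = - \frac{M + T}{3 \left(5 + M\right)}$ ($I{\left(T,M \right)} = - \frac{\left(T + M\right) \frac{1}{M + 5}}{3} = - \frac{\left(M + T\right) \frac{1}{5 + M}}{3} = - \frac{\frac{1}{5 + M} \left(M + T\right)}{3} = - \frac{M + T}{3 \left(5 + M\right)}$)
$\left(44 + I{\left(-6,2 \right)}\right)^{2} = \left(44 + \frac{\left(-1\right) 2 - -6}{3 \left(5 + 2\right)}\right)^{2} = \left(44 + \frac{-2 + 6}{3 \cdot 7}\right)^{2} = \left(44 + \frac{1}{3} \cdot \frac{1}{7} \cdot 4\right)^{2} = \left(44 + \frac{4}{21}\right)^{2} = \left(\frac{928}{21}\right)^{2} = \frac{861184}{441}$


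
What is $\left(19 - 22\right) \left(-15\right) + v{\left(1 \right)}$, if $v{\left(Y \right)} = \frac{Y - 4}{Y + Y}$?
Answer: $\frac{87}{2} \approx 43.5$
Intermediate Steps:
$v{\left(Y \right)} = \frac{-4 + Y}{2 Y}$
$\left(19 - 22\right) \left(-15\right) + v{\left(1 \right)} = \left(19 - 22\right) \left(-15\right) + \frac{-4 + 1}{2 \cdot 1} = \left(19 - 22\right) \left(-15\right) + \frac{1}{2} \cdot 1 \left(-3\right) = \left(-3\right) \left(-15\right) - \frac{3}{2} = 45 - \frac{3}{2} = \frac{87}{2}$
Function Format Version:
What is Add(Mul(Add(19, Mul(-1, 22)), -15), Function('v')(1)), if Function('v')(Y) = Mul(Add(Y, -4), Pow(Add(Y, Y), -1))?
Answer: Rational(87, 2) ≈ 43.500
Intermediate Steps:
Function('v')(Y) = Mul(Rational(1, 2), Pow(Y, -1), Add(-4, Y)) (Function('v')(Y) = Mul(Add(-4, Y), Pow(Mul(2, Y), -1)) = Mul(Add(-4, Y), Mul(Rational(1, 2), Pow(Y, -1))) = Mul(Rational(1, 2), Pow(Y, -1), Add(-4, Y)))
Add(Mul(Add(19, Mul(-1, 22)), -15), Function('v')(1)) = Add(Mul(Add(19, Mul(-1, 22)), -15), Mul(Rational(1, 2), Pow(1, -1), Add(-4, 1))) = Add(Mul(Add(19, -22), -15), Mul(Rational(1, 2), 1, -3)) = Add(Mul(-3, -15), Rational(-3, 2)) = Add(45, Rational(-3, 2)) = Rational(87, 2)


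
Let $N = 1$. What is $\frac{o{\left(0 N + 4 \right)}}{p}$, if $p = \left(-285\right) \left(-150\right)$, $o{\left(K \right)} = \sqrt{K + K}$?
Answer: $\frac{\sqrt{2}}{21375} \approx 6.6162 \cdot 10^{-5}$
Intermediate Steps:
$o{\left(K \right)} = \sqrt{2} \sqrt{K}$ ($o{\left(K \right)} = \sqrt{2 K} = \sqrt{2} \sqrt{K}$)
$p = 42750$
$\frac{o{\left(0 N + 4 \right)}}{p} = \frac{\sqrt{2} \sqrt{0 \cdot 1 + 4}}{42750} = \sqrt{2} \sqrt{0 + 4} \cdot \frac{1}{42750} = \sqrt{2} \sqrt{4} \cdot \frac{1}{42750} = \sqrt{2} \cdot 2 \cdot \frac{1}{42750} = 2 \sqrt{2} \cdot \frac{1}{42750} = \frac{\sqrt{2}}{21375}$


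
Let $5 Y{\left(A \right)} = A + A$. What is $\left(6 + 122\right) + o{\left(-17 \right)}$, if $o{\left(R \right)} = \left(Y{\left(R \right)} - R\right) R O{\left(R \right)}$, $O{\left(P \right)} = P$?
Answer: $\frac{15379}{5} \approx 3075.8$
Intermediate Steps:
$Y{\left(A \right)} = \frac{2 A}{5}$ ($Y{\left(A \right)} = \frac{A + A}{5} = \frac{2 A}{5}$)
$o{\left(R \right)} = - \frac{3 R^{3}}{5}$ ($o{\left(R \right)} = \left(\frac{2 R}{5} - R\right) R R = - \frac{3 R}{5} R R = - \frac{3 R^{2}}{5} R = - \frac{3 R^{3}}{5}$)
$\left(6 + 122\right) + o{\left(-17 \right)} = \left(6 + 122\right) - \frac{3 \left(-17\right)^{3}}{5} = 128 - - \frac{14739}{5} = 128 + \frac{14739}{5} = \frac{15379}{5}$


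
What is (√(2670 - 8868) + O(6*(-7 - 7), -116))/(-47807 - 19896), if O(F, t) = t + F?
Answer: 200/67703 - I*√6198/67703 ≈ 0.0029541 - 0.0011628*I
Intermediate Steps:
O(F, t) = F + t
(√(2670 - 8868) + O(6*(-7 - 7), -116))/(-47807 - 19896) = (√(2670 - 8868) + (6*(-7 - 7) - 116))/(-47807 - 19896) = (√(-6198) + (6*(-14) - 116))/(-67703) = (I*√6198 + (-84 - 116))*(-1/67703) = (I*√6198 - 200)*(-1/67703) = (-200 + I*√6198)*(-1/67703) = 200/67703 - I*√6198/67703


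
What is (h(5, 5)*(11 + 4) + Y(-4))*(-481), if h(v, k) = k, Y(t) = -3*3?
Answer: -31746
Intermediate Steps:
Y(t) = -9
(h(5, 5)*(11 + 4) + Y(-4))*(-481) = (5*(11 + 4) - 9)*(-481) = (5*15 - 9)*(-481) = (75 - 9)*(-481) = 66*(-481) = -31746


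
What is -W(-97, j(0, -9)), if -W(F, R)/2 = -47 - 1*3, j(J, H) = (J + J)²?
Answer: -100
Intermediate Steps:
j(J, H) = 4*J² (j(J, H) = (2*J)² = 4*J²)
W(F, R) = 100 (W(F, R) = -2*(-47 - 1*3) = -2*(-47 - 3) = -2*(-50) = 100)
-W(-97, j(0, -9)) = -1*100 = -100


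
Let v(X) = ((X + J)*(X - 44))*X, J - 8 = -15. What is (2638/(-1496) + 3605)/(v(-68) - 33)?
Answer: -898407/142427428 ≈ -0.0063078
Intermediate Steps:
J = -7 (J = 8 - 15 = -7)
v(X) = X*(-44 + X)*(-7 + X) (v(X) = ((X - 7)*(X - 44))*X = ((-7 + X)*(-44 + X))*X = ((-44 + X)*(-7 + X))*X = X*(-44 + X)*(-7 + X))
(2638/(-1496) + 3605)/(v(-68) - 33) = (2638/(-1496) + 3605)/(-68*(308 + (-68)**2 - 51*(-68)) - 33) = (2638*(-1/1496) + 3605)/(-68*(308 + 4624 + 3468) - 33) = (-1319/748 + 3605)/(-68*8400 - 33) = 2695221/(748*(-571200 - 33)) = (2695221/748)/(-571233) = (2695221/748)*(-1/571233) = -898407/142427428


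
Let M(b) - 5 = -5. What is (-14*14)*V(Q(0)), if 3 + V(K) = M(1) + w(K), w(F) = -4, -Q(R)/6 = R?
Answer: 1372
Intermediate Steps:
Q(R) = -6*R
M(b) = 0 (M(b) = 5 - 5 = 0)
V(K) = -7 (V(K) = -3 + (0 - 4) = -3 - 4 = -7)
(-14*14)*V(Q(0)) = -14*14*(-7) = -196*(-7) = 1372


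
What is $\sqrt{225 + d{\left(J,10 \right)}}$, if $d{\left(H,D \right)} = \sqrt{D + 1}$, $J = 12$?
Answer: $\sqrt{225 + \sqrt{11}} \approx 15.11$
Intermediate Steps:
$d{\left(H,D \right)} = \sqrt{1 + D}$
$\sqrt{225 + d{\left(J,10 \right)}} = \sqrt{225 + \sqrt{1 + 10}} = \sqrt{225 + \sqrt{11}}$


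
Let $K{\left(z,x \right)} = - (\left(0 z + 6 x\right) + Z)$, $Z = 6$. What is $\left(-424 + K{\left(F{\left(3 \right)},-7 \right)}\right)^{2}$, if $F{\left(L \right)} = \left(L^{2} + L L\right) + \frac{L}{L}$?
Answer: $150544$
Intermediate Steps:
$F{\left(L \right)} = 1 + 2 L^{2}$ ($F{\left(L \right)} = \left(L^{2} + L^{2}\right) + 1 = 2 L^{2} + 1 = 1 + 2 L^{2}$)
$K{\left(z,x \right)} = -6 - 6 x$ ($K{\left(z,x \right)} = - (\left(0 z + 6 x\right) + 6) = - (\left(0 + 6 x\right) + 6) = - (6 x + 6) = - (6 + 6 x) = -6 - 6 x$)
$\left(-424 + K{\left(F{\left(3 \right)},-7 \right)}\right)^{2} = \left(-424 - -36\right)^{2} = \left(-424 + \left(-6 + 42\right)\right)^{2} = \left(-424 + 36\right)^{2} = \left(-388\right)^{2} = 150544$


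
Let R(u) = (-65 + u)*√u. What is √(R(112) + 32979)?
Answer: √(32979 + 188*√7) ≈ 182.97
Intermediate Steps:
R(u) = √u*(-65 + u)
√(R(112) + 32979) = √(√112*(-65 + 112) + 32979) = √((4*√7)*47 + 32979) = √(188*√7 + 32979) = √(32979 + 188*√7)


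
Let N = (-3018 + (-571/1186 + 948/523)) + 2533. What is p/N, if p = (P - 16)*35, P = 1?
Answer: 21709730/20000609 ≈ 1.0855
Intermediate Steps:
p = -525 (p = (1 - 16)*35 = -15*35 = -525)
N = -300009135/620278 (N = (-3018 + (-571*1/1186 + 948*(1/523))) + 2533 = (-3018 + (-571/1186 + 948/523)) + 2533 = (-3018 + 825695/620278) + 2533 = -1871173309/620278 + 2533 = -300009135/620278 ≈ -483.67)
p/N = -525/(-300009135/620278) = -525*(-620278/300009135) = 21709730/20000609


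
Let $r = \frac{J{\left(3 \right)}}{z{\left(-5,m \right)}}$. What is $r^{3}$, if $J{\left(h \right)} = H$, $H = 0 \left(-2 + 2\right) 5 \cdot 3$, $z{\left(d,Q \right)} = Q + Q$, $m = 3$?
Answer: $0$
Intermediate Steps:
$z{\left(d,Q \right)} = 2 Q$
$H = 0$ ($H = 0 \cdot 0 \cdot 5 \cdot 3 = 0 \cdot 0 \cdot 3 = 0 \cdot 0 = 0$)
$J{\left(h \right)} = 0$
$r = 0$ ($r = \frac{0}{2 \cdot 3} = \frac{0}{6} = 0 \cdot \frac{1}{6} = 0$)
$r^{3} = 0^{3} = 0$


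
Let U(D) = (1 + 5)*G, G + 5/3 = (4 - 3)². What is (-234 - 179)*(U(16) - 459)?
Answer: 191219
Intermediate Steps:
G = -⅔ (G = -5/3 + (4 - 3)² = -5/3 + 1² = -5/3 + 1 = -⅔ ≈ -0.66667)
U(D) = -4 (U(D) = (1 + 5)*(-⅔) = 6*(-⅔) = -4)
(-234 - 179)*(U(16) - 459) = (-234 - 179)*(-4 - 459) = -413*(-463) = 191219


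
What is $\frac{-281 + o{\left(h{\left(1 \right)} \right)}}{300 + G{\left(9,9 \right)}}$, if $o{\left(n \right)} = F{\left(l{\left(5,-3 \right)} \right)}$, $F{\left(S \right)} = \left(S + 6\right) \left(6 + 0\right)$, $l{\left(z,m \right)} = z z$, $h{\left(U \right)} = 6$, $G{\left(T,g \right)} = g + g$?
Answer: $- \frac{95}{318} \approx -0.29874$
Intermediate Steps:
$G{\left(T,g \right)} = 2 g$
$l{\left(z,m \right)} = z^{2}$
$F{\left(S \right)} = 36 + 6 S$ ($F{\left(S \right)} = \left(6 + S\right) 6 = 36 + 6 S$)
$o{\left(n \right)} = 186$ ($o{\left(n \right)} = 36 + 6 \cdot 5^{2} = 36 + 6 \cdot 25 = 36 + 150 = 186$)
$\frac{-281 + o{\left(h{\left(1 \right)} \right)}}{300 + G{\left(9,9 \right)}} = \frac{-281 + 186}{300 + 2 \cdot 9} = - \frac{95}{300 + 18} = - \frac{95}{318}$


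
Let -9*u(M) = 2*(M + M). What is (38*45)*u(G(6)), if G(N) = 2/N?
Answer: -760/3 ≈ -253.33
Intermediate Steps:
u(M) = -4*M/9 (u(M) = -2*(M + M)/9 = -2*2*M/9 = -4*M/9)
(38*45)*u(G(6)) = (38*45)*(-8/(9*6)) = 1710*(-8/(9*6)) = 1710*(-4/9*⅓) = 1710*(-4/27) = -760/3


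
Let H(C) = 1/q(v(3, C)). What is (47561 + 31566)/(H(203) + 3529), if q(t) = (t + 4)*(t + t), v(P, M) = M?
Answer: 6649991334/296584219 ≈ 22.422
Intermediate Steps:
q(t) = 2*t*(4 + t) (q(t) = (4 + t)*(2*t) = 2*t*(4 + t))
H(C) = 1/(2*C*(4 + C))
(47561 + 31566)/(H(203) + 3529) = (47561 + 31566)/((½)/(203*(4 + 203)) + 3529) = 79127/((½)*(1/203)/207 + 3529) = 79127/((½)*(1/203)*(1/207) + 3529) = 79127/(1/84042 + 3529) = 79127/(296584219/84042) = 79127*(84042/296584219) = 6649991334/296584219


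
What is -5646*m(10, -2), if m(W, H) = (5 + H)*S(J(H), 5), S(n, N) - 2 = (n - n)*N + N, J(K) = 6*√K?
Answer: -118566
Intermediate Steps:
S(n, N) = 2 + N (S(n, N) = 2 + ((n - n)*N + N) = 2 + (0*N + N) = 2 + (0 + N) = 2 + N)
m(W, H) = 35 + 7*H (m(W, H) = (5 + H)*(2 + 5) = (5 + H)*7 = 35 + 7*H)
-5646*m(10, -2) = -5646*(35 + 7*(-2)) = -5646*(35 - 14) = -5646*21 = -118566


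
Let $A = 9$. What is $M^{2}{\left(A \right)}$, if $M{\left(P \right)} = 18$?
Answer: $324$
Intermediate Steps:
$M^{2}{\left(A \right)} = 18^{2} = 324$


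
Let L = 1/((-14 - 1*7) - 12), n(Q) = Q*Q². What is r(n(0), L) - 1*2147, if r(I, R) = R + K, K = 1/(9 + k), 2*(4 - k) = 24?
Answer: -70819/33 ≈ -2146.0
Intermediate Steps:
k = -8 (k = 4 - ½*24 = 4 - 12 = -8)
n(Q) = Q³
L = -1/33 (L = 1/((-14 - 7) - 12) = 1/(-21 - 12) = 1/(-33) = -1/33 ≈ -0.030303)
K = 1 (K = 1/(9 - 8) = 1/1 = 1)
r(I, R) = 1 + R (r(I, R) = R + 1 = 1 + R)
r(n(0), L) - 1*2147 = (1 - 1/33) - 1*2147 = 32/33 - 2147 = -70819/33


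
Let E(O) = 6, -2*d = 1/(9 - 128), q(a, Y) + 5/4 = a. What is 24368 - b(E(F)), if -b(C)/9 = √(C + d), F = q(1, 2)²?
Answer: 24368 + 9*√340102/238 ≈ 24390.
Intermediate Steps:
q(a, Y) = -5/4 + a
d = 1/238 (d = -1/(2*(9 - 128)) = -½/(-119) = -½*(-1/119) = 1/238 ≈ 0.0042017)
F = 1/16 (F = (-5/4 + 1)² = (-¼)² = 1/16 ≈ 0.062500)
b(C) = -9*√(1/238 + C) (b(C) = -9*√(C + 1/238) = -9*√(1/238 + C))
24368 - b(E(F)) = 24368 - (-9)*√(238 + 56644*6)/238 = 24368 - (-9)*√(238 + 339864)/238 = 24368 - (-9)*√340102/238 = 24368 + 9*√340102/238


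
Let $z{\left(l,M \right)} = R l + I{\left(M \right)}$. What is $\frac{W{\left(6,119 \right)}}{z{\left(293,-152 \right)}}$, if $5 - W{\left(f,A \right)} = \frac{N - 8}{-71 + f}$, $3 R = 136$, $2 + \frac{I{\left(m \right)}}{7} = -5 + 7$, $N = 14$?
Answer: $\frac{993}{2590120} \approx 0.00038338$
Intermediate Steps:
$I{\left(m \right)} = 0$ ($I{\left(m \right)} = -14 + 7 \left(-5 + 7\right) = -14 + 7 \cdot 2 = -14 + 14 = 0$)
$R = \frac{136}{3}$ ($R = \frac{1}{3} \cdot 136 = \frac{136}{3} \approx 45.333$)
$W{\left(f,A \right)} = 5 - \frac{6}{-71 + f}$ ($W{\left(f,A \right)} = 5 - \frac{14 - 8}{-71 + f} = 5 - \frac{6}{-71 + f}$)
$z{\left(l,M \right)} = \frac{136 l}{3}$ ($z{\left(l,M \right)} = \frac{136 l}{3} + 0 = \frac{136 l}{3}$)
$\frac{W{\left(6,119 \right)}}{z{\left(293,-152 \right)}} = \frac{\frac{1}{-71 + 6} \left(-361 + 5 \cdot 6\right)}{\frac{136}{3} \cdot 293} = \frac{\frac{1}{-65} \left(-361 + 30\right)}{\frac{39848}{3}} = \left(- \frac{1}{65}\right) \left(-331\right) \frac{3}{39848} = \frac{331}{65} \cdot \frac{3}{39848} = \frac{993}{2590120}$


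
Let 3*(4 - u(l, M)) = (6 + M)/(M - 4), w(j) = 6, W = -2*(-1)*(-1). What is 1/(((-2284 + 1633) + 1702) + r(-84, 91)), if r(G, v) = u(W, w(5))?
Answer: 1/1053 ≈ 0.00094967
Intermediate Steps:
W = -2 (W = 2*(-1) = -2)
u(l, M) = 4 - (6 + M)/(3*(-4 + M)) (u(l, M) = 4 - (6 + M)/(3*(M - 4)) = 4 - (6 + M)/(3*(-4 + M)))
r(G, v) = 2 (r(G, v) = (-54 + 11*6)/(3*(-4 + 6)) = (⅓)*(-54 + 66)/2 = (⅓)*(½)*12 = 2)
1/(((-2284 + 1633) + 1702) + r(-84, 91)) = 1/(((-2284 + 1633) + 1702) + 2) = 1/((-651 + 1702) + 2) = 1/(1051 + 2) = 1/1053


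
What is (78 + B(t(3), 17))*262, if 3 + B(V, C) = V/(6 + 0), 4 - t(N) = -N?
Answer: 59867/3 ≈ 19956.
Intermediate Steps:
t(N) = 4 + N (t(N) = 4 - (-1)*N = 4 + N)
B(V, C) = -3 + V/6 (B(V, C) = -3 + V/(6 + 0) = -3 + V/6)
(78 + B(t(3), 17))*262 = (78 + (-3 + (4 + 3)/6))*262 = (78 + (-3 + (⅙)*7))*262 = (78 + (-3 + 7/6))*262 = (78 - 11/6)*262 = (457/6)*262 = 59867/3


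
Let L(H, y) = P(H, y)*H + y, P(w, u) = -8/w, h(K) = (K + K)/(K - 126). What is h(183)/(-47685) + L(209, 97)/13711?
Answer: 78962593/12422371665 ≈ 0.0063565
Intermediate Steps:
h(K) = 2*K/(-126 + K) (h(K) = (2*K)/(-126 + K) = 2*K/(-126 + K))
L(H, y) = -8 + y (L(H, y) = (-8/H)*H + y = -8 + y)
h(183)/(-47685) + L(209, 97)/13711 = (2*183/(-126 + 183))/(-47685) + (-8 + 97)/13711 = (2*183/57)*(-1/47685) + 89*(1/13711) = (2*183*(1/57))*(-1/47685) + 89/13711 = (122/19)*(-1/47685) + 89/13711 = -122/906015 + 89/13711 = 78962593/12422371665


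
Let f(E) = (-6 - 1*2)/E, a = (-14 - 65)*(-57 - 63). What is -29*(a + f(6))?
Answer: -824644/3 ≈ -2.7488e+5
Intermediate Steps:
a = 9480 (a = -79*(-120) = 9480)
f(E) = -8/E (f(E) = (-6 - 2)/E = -8/E)
-29*(a + f(6)) = -29*(9480 - 8/6) = -29*(9480 - 8*⅙) = -29*(9480 - 4/3) = -29*28436/3 = -824644/3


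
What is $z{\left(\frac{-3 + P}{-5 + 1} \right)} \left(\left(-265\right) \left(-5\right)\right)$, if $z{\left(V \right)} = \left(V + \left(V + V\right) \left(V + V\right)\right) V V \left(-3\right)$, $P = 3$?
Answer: $0$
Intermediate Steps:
$z{\left(V \right)} = - 3 V^{2} \left(V + 4 V^{2}\right)$ ($z{\left(V \right)} = \left(V + 2 V 2 V\right) V^{2} \left(-3\right) = \left(V + 4 V^{2}\right) \left(- 3 V^{2}\right) = - 3 V^{2} \left(V + 4 V^{2}\right)$)
$z{\left(\frac{-3 + P}{-5 + 1} \right)} \left(\left(-265\right) \left(-5\right)\right) = \left(\frac{-3 + 3}{-5 + 1}\right)^{3} \left(-3 - 12 \frac{-3 + 3}{-5 + 1}\right) \left(\left(-265\right) \left(-5\right)\right) = \left(\frac{0}{-4}\right)^{3} \left(-3 - 12 \frac{0}{-4}\right) 1325 = \left(0 \left(- \frac{1}{4}\right)\right)^{3} \left(-3 - 12 \cdot 0 \left(- \frac{1}{4}\right)\right) 1325 = 0^{3} \left(-3 - 0\right) 1325 = 0 \left(-3 + 0\right) 1325 = 0 \left(-3\right) 1325 = 0 \cdot 1325 = 0$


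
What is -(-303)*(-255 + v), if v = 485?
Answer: 69690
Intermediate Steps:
-(-303)*(-255 + v) = -(-303)*(-255 + 485) = -(-303)*230 = -1*(-69690) = 69690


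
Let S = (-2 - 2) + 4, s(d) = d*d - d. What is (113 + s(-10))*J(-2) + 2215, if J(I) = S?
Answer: 2215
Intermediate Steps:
s(d) = d**2 - d
S = 0 (S = -4 + 4 = 0)
J(I) = 0
(113 + s(-10))*J(-2) + 2215 = (113 - 10*(-1 - 10))*0 + 2215 = (113 - 10*(-11))*0 + 2215 = (113 + 110)*0 + 2215 = 223*0 + 2215 = 0 + 2215 = 2215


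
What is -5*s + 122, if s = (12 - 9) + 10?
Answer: 57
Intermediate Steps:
s = 13 (s = 3 + 10 = 13)
-5*s + 122 = -5*13 + 122 = -65 + 122 = 57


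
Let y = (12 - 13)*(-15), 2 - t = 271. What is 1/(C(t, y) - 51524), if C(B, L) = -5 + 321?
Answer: -1/51208 ≈ -1.9528e-5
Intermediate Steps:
t = -269 (t = 2 - 1*271 = 2 - 271 = -269)
y = 15 (y = -1*(-15) = 15)
C(B, L) = 316
1/(C(t, y) - 51524) = 1/(316 - 51524) = 1/(-51208) = -1/51208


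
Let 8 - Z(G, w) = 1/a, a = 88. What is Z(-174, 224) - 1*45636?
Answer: -4015265/88 ≈ -45628.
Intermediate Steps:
Z(G, w) = 703/88 (Z(G, w) = 8 - 1/88 = 703/88)
Z(-174, 224) - 1*45636 = 703/88 - 1*45636 = 703/88 - 45636 = -4015265/88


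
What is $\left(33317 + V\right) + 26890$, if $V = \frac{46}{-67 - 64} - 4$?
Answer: $\frac{7886547}{131} \approx 60203.0$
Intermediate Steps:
$V = - \frac{570}{131}$ ($V = \frac{46}{-131} - 4 = 46 \left(- \frac{1}{131}\right) - 4 = - \frac{46}{131} - 4 = - \frac{570}{131} \approx -4.3511$)
$\left(33317 + V\right) + 26890 = \left(33317 - \frac{570}{131}\right) + 26890 = \frac{4363957}{131} + 26890 = \frac{7886547}{131}$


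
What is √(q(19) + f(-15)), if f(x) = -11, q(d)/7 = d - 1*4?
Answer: √94 ≈ 9.6954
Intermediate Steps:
q(d) = -28 + 7*d (q(d) = 7*(d - 1*4) = 7*(d - 4) = 7*(-4 + d) = -28 + 7*d)
√(q(19) + f(-15)) = √((-28 + 7*19) - 11) = √((-28 + 133) - 11) = √(105 - 11) = √94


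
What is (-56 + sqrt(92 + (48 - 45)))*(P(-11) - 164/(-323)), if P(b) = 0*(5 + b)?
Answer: -9184/323 + 164*sqrt(95)/323 ≈ -23.485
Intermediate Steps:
P(b) = 0
(-56 + sqrt(92 + (48 - 45)))*(P(-11) - 164/(-323)) = (-56 + sqrt(92 + (48 - 45)))*(0 - 164/(-323)) = (-56 + sqrt(92 + 3))*(0 - 164*(-1/323)) = (-56 + sqrt(95))*(0 + 164/323) = (-56 + sqrt(95))*(164/323) = -9184/323 + 164*sqrt(95)/323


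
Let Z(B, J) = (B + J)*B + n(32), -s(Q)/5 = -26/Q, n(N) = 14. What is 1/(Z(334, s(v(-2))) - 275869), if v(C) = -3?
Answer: -3/536317 ≈ -5.5937e-6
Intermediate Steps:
s(Q) = 130/Q (s(Q) = -(-130)/Q = 130/Q)
Z(B, J) = 14 + B*(B + J) (Z(B, J) = (B + J)*B + 14 = B*(B + J) + 14 = 14 + B*(B + J))
1/(Z(334, s(v(-2))) - 275869) = 1/((14 + 334**2 + 334*(130/(-3))) - 275869) = 1/((14 + 111556 + 334*(130*(-1/3))) - 275869) = 1/((14 + 111556 + 334*(-130/3)) - 275869) = 1/((14 + 111556 - 43420/3) - 275869) = 1/(291290/3 - 275869) = 1/(-536317/3) = -3/536317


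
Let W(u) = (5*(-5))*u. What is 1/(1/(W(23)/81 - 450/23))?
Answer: -49675/1863 ≈ -26.664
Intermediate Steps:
W(u) = -25*u
1/(1/(W(23)/81 - 450/23)) = 1/(1/(-25*23/81 - 450/23)) = 1/(1/(-575*1/81 - 450*1/23)) = 1/(1/(-575/81 - 450/23)) = 1/(1/(-49675/1863)) = 1/(-1863/49675) = -49675/1863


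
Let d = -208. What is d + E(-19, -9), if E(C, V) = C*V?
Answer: -37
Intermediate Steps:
d + E(-19, -9) = -208 - 19*(-9) = -208 + 171 = -37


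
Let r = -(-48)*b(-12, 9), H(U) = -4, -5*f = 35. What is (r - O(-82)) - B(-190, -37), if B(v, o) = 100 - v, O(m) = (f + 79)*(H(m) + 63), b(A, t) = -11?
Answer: -5066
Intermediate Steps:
f = -7 (f = -1/5*35 = -7)
O(m) = 4248 (O(m) = (-7 + 79)*(-4 + 63) = 72*59 = 4248)
r = -528 (r = -(-48)*(-11) = -1*528 = -528)
(r - O(-82)) - B(-190, -37) = (-528 - 1*4248) - (100 - 1*(-190)) = (-528 - 4248) - (100 + 190) = -4776 - 1*290 = -4776 - 290 = -5066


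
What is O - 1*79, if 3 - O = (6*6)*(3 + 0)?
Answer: -184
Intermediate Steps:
O = -105 (O = 3 - 6*6*(3 + 0) = 3 - 36*3 = 3 - 1*108 = 3 - 108 = -105)
O - 1*79 = -105 - 1*79 = -105 - 79 = -184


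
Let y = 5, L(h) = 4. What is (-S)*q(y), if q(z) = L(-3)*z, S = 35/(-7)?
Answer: 100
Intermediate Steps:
S = -5 (S = 35*(-⅐) = -5)
q(z) = 4*z
(-S)*q(y) = (-1*(-5))*(4*5) = 5*20 = 100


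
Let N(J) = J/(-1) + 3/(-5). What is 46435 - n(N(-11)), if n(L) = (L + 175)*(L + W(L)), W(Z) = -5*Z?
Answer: 1353691/25 ≈ 54148.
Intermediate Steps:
N(J) = -⅗ - J (N(J) = J*(-1) + 3*(-⅕) = -J - ⅗ = -⅗ - J)
n(L) = -4*L*(175 + L) (n(L) = (L + 175)*(L - 5*L) = (175 + L)*(-4*L) = -4*L*(175 + L))
46435 - n(N(-11)) = 46435 - 4*(-⅗ - 1*(-11))*(-175 - (-⅗ - 1*(-11))) = 46435 - 4*(-⅗ + 11)*(-175 - (-⅗ + 11)) = 46435 - 4*52*(-175 - 1*52/5)/5 = 46435 - 4*52*(-175 - 52/5)/5 = 46435 - 4*52*(-927)/(5*5) = 46435 - 1*(-192816/25) = 46435 + 192816/25 = 1353691/25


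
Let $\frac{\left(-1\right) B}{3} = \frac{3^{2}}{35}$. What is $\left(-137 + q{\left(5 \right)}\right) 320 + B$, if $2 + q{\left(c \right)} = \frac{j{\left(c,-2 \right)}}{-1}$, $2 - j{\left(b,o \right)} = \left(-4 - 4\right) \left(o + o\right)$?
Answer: $- \frac{1220827}{35} \approx -34881.0$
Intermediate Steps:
$j{\left(b,o \right)} = 2 + 16 o$ ($j{\left(b,o \right)} = 2 - \left(-4 - 4\right) \left(o + o\right) = 2 - - 8 \cdot 2 o = 2 - - 16 o = 2 + 16 o$)
$q{\left(c \right)} = 28$ ($q{\left(c \right)} = -2 + \frac{2 + 16 \left(-2\right)}{-1} = -2 + \left(2 - 32\right) \left(-1\right) = -2 - -30 = -2 + 30 = 28$)
$B = - \frac{27}{35}$ ($B = - 3 \frac{3^{2}}{35} = - 3 \cdot 9 \cdot \frac{1}{35} = \left(-3\right) \frac{9}{35} = - \frac{27}{35} \approx -0.77143$)
$\left(-137 + q{\left(5 \right)}\right) 320 + B = \left(-137 + 28\right) 320 - \frac{27}{35} = \left(-109\right) 320 - \frac{27}{35} = -34880 - \frac{27}{35} = - \frac{1220827}{35}$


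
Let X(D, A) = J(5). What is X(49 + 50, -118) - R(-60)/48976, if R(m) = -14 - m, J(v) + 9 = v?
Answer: -97975/24488 ≈ -4.0009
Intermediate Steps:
J(v) = -9 + v
X(D, A) = -4 (X(D, A) = -9 + 5 = -4)
X(49 + 50, -118) - R(-60)/48976 = -4 - (-14 - 1*(-60))/48976 = -4 - (-14 + 60)/48976 = -4 - 46/48976 = -4 - 1*23/24488 = -4 - 23/24488 = -97975/24488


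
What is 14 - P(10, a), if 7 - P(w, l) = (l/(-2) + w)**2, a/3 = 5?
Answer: 53/4 ≈ 13.250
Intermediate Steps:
a = 15 (a = 3*5 = 15)
P(w, l) = 7 - (w - l/2)**2 (P(w, l) = 7 - (l/(-2) + w)**2 = 7 - (l*(-1/2) + w)**2 = 7 - (-l/2 + w)**2 = 7 - (w - l/2)**2)
14 - P(10, a) = 14 - (7 - (15 - 2*10)**2/4) = 14 - (7 - (15 - 20)**2/4) = 14 - (7 - 1/4*(-5)**2) = 14 - (7 - 1/4*25) = 14 - (7 - 25/4) = 14 - 1*3/4 = 14 - 3/4 = 53/4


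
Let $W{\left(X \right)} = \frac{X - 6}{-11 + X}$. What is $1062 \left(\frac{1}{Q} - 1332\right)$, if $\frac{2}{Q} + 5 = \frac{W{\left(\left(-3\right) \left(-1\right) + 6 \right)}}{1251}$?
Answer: $- \frac{393992619}{278} \approx -1.4172 \cdot 10^{6}$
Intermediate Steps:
$W{\left(X \right)} = \frac{-6 + X}{-11 + X}$
$Q = - \frac{1668}{4171}$ ($Q = \frac{2}{-5 + \frac{\frac{1}{-11 + \left(\left(-3\right) \left(-1\right) + 6\right)} \left(-6 + \left(\left(-3\right) \left(-1\right) + 6\right)\right)}{1251}} = \frac{2}{-5 + \frac{-6 + \left(3 + 6\right)}{-11 + \left(3 + 6\right)} \frac{1}{1251}} = \frac{2}{-5 + \frac{-6 + 9}{-11 + 9} \cdot \frac{1}{1251}} = \frac{2}{-5 + \frac{1}{-2} \cdot 3 \cdot \frac{1}{1251}} = \frac{2}{-5 + \left(- \frac{1}{2}\right) 3 \cdot \frac{1}{1251}} = \frac{2}{-5 - \frac{1}{834}} = \frac{2}{- \frac{4171}{834}} = 2 \left(- \frac{834}{4171}\right) = - \frac{1668}{4171} \approx -0.3999$)
$1062 \left(\frac{1}{Q} - 1332\right) = 1062 \left(\frac{1}{- \frac{1668}{4171}} - 1332\right) = 1062 \left(- \frac{4171}{1668} - 1332\right) = 1062 \left(- \frac{2225947}{1668}\right) = - \frac{393992619}{278}$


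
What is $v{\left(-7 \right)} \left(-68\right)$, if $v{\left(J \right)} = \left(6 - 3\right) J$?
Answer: $1428$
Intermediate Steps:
$v{\left(J \right)} = 3 J$
$v{\left(-7 \right)} \left(-68\right) = 3 \left(-7\right) \left(-68\right) = \left(-21\right) \left(-68\right) = 1428$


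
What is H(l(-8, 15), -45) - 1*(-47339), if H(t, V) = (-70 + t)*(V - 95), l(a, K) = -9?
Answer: 58399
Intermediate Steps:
H(t, V) = (-95 + V)*(-70 + t) (H(t, V) = (-70 + t)*(-95 + V) = (-95 + V)*(-70 + t))
H(l(-8, 15), -45) - 1*(-47339) = (6650 - 95*(-9) - 70*(-45) - 45*(-9)) - 1*(-47339) = (6650 + 855 + 3150 + 405) + 47339 = 11060 + 47339 = 58399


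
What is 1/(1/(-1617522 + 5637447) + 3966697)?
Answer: 4019925/15945824437726 ≈ 2.5210e-7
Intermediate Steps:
1/(1/(-1617522 + 5637447) + 3966697) = 1/(1/4019925 + 3966697) = 1/(15945824437726/4019925) = 4019925/15945824437726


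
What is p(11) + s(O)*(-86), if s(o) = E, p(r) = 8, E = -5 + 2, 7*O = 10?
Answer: 266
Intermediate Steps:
O = 10/7 (O = (1/7)*10 = 10/7 ≈ 1.4286)
E = -3
s(o) = -3
p(11) + s(O)*(-86) = 8 - 3*(-86) = 8 + 258 = 266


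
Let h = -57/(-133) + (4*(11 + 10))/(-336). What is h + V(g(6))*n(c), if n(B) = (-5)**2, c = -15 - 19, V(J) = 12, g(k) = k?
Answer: 8405/28 ≈ 300.18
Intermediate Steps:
c = -34
n(B) = 25
h = 5/28 (h = -57*(-1/133) + (4*21)*(-1/336) = 3/7 + 84*(-1/336) = 3/7 - 1/4 = 5/28 ≈ 0.17857)
h + V(g(6))*n(c) = 5/28 + 12*25 = 5/28 + 300 = 8405/28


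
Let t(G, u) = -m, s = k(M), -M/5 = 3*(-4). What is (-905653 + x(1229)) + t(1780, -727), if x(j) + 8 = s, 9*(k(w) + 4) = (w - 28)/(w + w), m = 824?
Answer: -122376011/135 ≈ -9.0649e+5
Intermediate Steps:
M = 60 (M = -15*(-4) = -5*(-12) = 60)
k(w) = -4 + (-28 + w)/(18*w) (k(w) = -4 + ((w - 28)/(w + w))/9 = -4 + ((-28 + w)/((2*w)))/9 = -4 + ((-28 + w)*(1/(2*w)))/9 = -4 + ((-28 + w)/(2*w))/9 = -4 + (-28 + w)/(18*w))
s = -536/135 (s = (1/18)*(-28 - 71*60)/60 = (1/18)*(1/60)*(-28 - 4260) = (1/18)*(1/60)*(-4288) = -536/135 ≈ -3.9704)
t(G, u) = -824 (t(G, u) = -1*824 = -824)
x(j) = -1616/135 (x(j) = -8 - 536/135 = -1616/135)
(-905653 + x(1229)) + t(1780, -727) = (-905653 - 1616/135) - 824 = -122264771/135 - 824 = -122376011/135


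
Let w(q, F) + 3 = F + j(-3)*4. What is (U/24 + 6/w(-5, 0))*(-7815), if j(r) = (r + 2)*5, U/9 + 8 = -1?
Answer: 5228235/184 ≈ 28414.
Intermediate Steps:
U = -81 (U = -72 + 9*(-1) = -72 - 9 = -81)
j(r) = 10 + 5*r (j(r) = (2 + r)*5 = 10 + 5*r)
w(q, F) = -23 + F (w(q, F) = -3 + (F + (10 + 5*(-3))*4) = -3 + (F + (10 - 15)*4) = -3 + (F - 5*4) = -3 + (F - 20) = -3 + (-20 + F) = -23 + F)
(U/24 + 6/w(-5, 0))*(-7815) = (-81/24 + 6/(-23 + 0))*(-7815) = (-81*1/24 + 6/(-23))*(-7815) = (-27/8 + 6*(-1/23))*(-7815) = (-27/8 - 6/23)*(-7815) = -669/184*(-7815) = 5228235/184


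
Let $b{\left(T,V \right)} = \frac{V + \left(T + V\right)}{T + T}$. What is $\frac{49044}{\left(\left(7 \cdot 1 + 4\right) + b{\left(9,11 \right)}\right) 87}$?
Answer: $\frac{294264}{6641} \approx 44.31$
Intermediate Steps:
$b{\left(T,V \right)} = \frac{T + 2 V}{2 T}$
$\frac{49044}{\left(\left(7 \cdot 1 + 4\right) + b{\left(9,11 \right)}\right) 87} = \frac{49044}{\left(\left(7 \cdot 1 + 4\right) + \frac{11 + \frac{1}{2} \cdot 9}{9}\right) 87} = \frac{49044}{\left(\left(7 + 4\right) + \frac{11 + \frac{9}{2}}{9}\right) 87} = \frac{49044}{\left(11 + \frac{1}{9} \cdot \frac{31}{2}\right) 87} = \frac{49044}{\left(11 + \frac{31}{18}\right) 87} = \frac{49044}{\frac{229}{18} \cdot 87} = \frac{49044}{\frac{6641}{6}} = 49044 \cdot \frac{6}{6641} = \frac{294264}{6641}$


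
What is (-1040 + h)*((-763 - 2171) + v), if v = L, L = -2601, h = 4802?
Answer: -20822670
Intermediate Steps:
v = -2601
(-1040 + h)*((-763 - 2171) + v) = (-1040 + 4802)*((-763 - 2171) - 2601) = 3762*(-2934 - 2601) = 3762*(-5535) = -20822670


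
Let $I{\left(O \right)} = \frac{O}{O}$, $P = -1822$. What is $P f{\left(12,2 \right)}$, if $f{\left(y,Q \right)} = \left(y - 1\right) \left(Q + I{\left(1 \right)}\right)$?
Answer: $-60126$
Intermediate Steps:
$I{\left(O \right)} = 1$
$f{\left(y,Q \right)} = \left(1 + Q\right) \left(-1 + y\right)$ ($f{\left(y,Q \right)} = \left(y - 1\right) \left(Q + 1\right) = \left(-1 + y\right) \left(1 + Q\right) = \left(1 + Q\right) \left(-1 + y\right)$)
$P f{\left(12,2 \right)} = - 1822 \left(-1 + 12 - 2 + 2 \cdot 12\right) = - 1822 \left(-1 + 12 - 2 + 24\right) = \left(-1822\right) 33 = -60126$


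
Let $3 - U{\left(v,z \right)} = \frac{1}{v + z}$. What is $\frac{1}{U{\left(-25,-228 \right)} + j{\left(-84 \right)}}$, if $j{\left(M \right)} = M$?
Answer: $- \frac{253}{20492} \approx -0.012346$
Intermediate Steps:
$U{\left(v,z \right)} = 3 - \frac{1}{v + z}$
$\frac{1}{U{\left(-25,-228 \right)} + j{\left(-84 \right)}} = \frac{1}{\frac{-1 + 3 \left(-25\right) + 3 \left(-228\right)}{-25 - 228} - 84} = \frac{1}{\frac{-1 - 75 - 684}{-253} - 84} = \frac{1}{\left(- \frac{1}{253}\right) \left(-760\right) - 84} = \frac{1}{\frac{760}{253} - 84} = \frac{1}{- \frac{20492}{253}} = - \frac{253}{20492}$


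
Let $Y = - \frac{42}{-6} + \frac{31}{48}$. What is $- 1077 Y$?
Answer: $- \frac{131753}{16} \approx -8234.6$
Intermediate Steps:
$Y = \frac{367}{48}$ ($Y = \left(-42\right) \left(- \frac{1}{6}\right) + 31 \cdot \frac{1}{48} = 7 + \frac{31}{48} = \frac{367}{48} \approx 7.6458$)
$- 1077 Y = \left(-1077\right) \frac{367}{48} = - \frac{131753}{16}$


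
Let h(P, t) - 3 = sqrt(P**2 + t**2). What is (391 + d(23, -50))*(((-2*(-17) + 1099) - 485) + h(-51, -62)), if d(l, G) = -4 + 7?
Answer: 256494 + 394*sqrt(6445) ≈ 2.8812e+5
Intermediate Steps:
d(l, G) = 3
h(P, t) = 3 + sqrt(P**2 + t**2)
(391 + d(23, -50))*(((-2*(-17) + 1099) - 485) + h(-51, -62)) = (391 + 3)*(((-2*(-17) + 1099) - 485) + (3 + sqrt((-51)**2 + (-62)**2))) = 394*(((34 + 1099) - 485) + (3 + sqrt(2601 + 3844))) = 394*((1133 - 485) + (3 + sqrt(6445))) = 394*(648 + (3 + sqrt(6445))) = 394*(651 + sqrt(6445)) = 256494 + 394*sqrt(6445)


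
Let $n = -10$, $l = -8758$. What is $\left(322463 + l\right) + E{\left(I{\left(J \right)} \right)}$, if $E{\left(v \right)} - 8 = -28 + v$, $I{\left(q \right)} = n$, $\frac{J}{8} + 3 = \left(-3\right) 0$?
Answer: $313675$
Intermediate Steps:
$J = -24$ ($J = -24 + 8 \left(\left(-3\right) 0\right) = -24 + 8 \cdot 0 = -24 + 0 = -24$)
$I{\left(q \right)} = -10$
$E{\left(v \right)} = -20 + v$ ($E{\left(v \right)} = 8 + \left(-28 + v\right) = -20 + v$)
$\left(322463 + l\right) + E{\left(I{\left(J \right)} \right)} = \left(322463 - 8758\right) - 30 = 313705 - 30 = 313675$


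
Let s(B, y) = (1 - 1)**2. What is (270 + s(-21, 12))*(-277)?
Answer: -74790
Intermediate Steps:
s(B, y) = 0 (s(B, y) = 0**2 = 0)
(270 + s(-21, 12))*(-277) = (270 + 0)*(-277) = 270*(-277) = -74790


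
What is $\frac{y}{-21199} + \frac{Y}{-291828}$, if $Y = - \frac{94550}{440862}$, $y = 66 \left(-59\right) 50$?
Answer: $\frac{12524650505082325}{1363687954863732} \approx 9.1844$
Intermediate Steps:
$y = -194700$ ($y = \left(-3894\right) 50 = -194700$)
$Y = - \frac{47275}{220431}$ ($Y = \left(-94550\right) \frac{1}{440862} = - \frac{47275}{220431} \approx -0.21447$)
$\frac{y}{-21199} + \frac{Y}{-291828} = - \frac{194700}{-21199} - \frac{47275}{220431 \left(-291828\right)} = \left(-194700\right) \left(- \frac{1}{21199}\right) - - \frac{47275}{64327937868} = \frac{194700}{21199} + \frac{47275}{64327937868} = \frac{12524650505082325}{1363687954863732}$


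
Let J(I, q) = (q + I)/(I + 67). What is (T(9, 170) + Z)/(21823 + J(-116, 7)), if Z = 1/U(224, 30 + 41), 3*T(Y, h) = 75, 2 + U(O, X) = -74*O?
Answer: 20308001/17729110008 ≈ 0.0011455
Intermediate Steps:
J(I, q) = (I + q)/(67 + I)
U(O, X) = -2 - 74*O
T(Y, h) = 25 (T(Y, h) = (⅓)*75 = 25)
Z = -1/16578 (Z = 1/(-2 - 74*224) = 1/(-2 - 16576) = 1/(-16578) = -1/16578 ≈ -6.0321e-5)
(T(9, 170) + Z)/(21823 + J(-116, 7)) = (25 - 1/16578)/(21823 + (-116 + 7)/(67 - 116)) = 414449/(16578*(21823 - 109/(-49))) = 414449/(16578*(21823 - 1/49*(-109))) = 414449/(16578*(21823 + 109/49)) = 414449/(16578*(1069436/49)) = (414449/16578)*(49/1069436) = 20308001/17729110008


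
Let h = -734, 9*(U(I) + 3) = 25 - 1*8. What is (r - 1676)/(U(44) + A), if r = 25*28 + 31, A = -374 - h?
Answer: -1701/646 ≈ -2.6331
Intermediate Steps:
U(I) = -10/9 (U(I) = -3 + (25 - 1*8)/9 = -3 + (25 - 8)/9 = -3 + (⅑)*17 = -3 + 17/9 = -10/9)
A = 360 (A = -374 - 1*(-734) = -374 + 734 = 360)
r = 731 (r = 700 + 31 = 731)
(r - 1676)/(U(44) + A) = (731 - 1676)/(-10/9 + 360) = -945/3230/9 = -945*9/3230 = -1701/646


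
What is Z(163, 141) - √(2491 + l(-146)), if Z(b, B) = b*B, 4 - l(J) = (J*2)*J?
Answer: 22983 - I*√40137 ≈ 22983.0 - 200.34*I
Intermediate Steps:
l(J) = 4 - 2*J² (l(J) = 4 - J*2*J = 4 - 2*J*J = 4 - 2*J²)
Z(b, B) = B*b
Z(163, 141) - √(2491 + l(-146)) = 141*163 - √(2491 + (4 - 2*(-146)²)) = 22983 - √(2491 + (4 - 2*21316)) = 22983 - √(2491 + (4 - 42632)) = 22983 - √(2491 - 42628) = 22983 - √(-40137) = 22983 - I*√40137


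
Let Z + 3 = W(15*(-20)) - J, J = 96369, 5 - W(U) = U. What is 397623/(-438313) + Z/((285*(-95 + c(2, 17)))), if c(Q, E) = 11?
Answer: 32588320351/10493213220 ≈ 3.1057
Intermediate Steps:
W(U) = 5 - U
Z = -96067 (Z = -3 + ((5 - 15*(-20)) - 1*96369) = -3 + ((5 - 1*(-300)) - 96369) = -3 + ((5 + 300) - 96369) = -3 + (305 - 96369) = -3 - 96064 = -96067)
397623/(-438313) + Z/((285*(-95 + c(2, 17)))) = 397623/(-438313) - 96067*1/(285*(-95 + 11)) = 397623*(-1/438313) - 96067/(285*(-84)) = -397623/438313 - 96067/(-23940) = -397623/438313 - 96067*(-1/23940) = -397623/438313 + 96067/23940 = 32588320351/10493213220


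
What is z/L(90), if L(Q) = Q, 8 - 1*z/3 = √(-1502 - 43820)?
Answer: 4/15 - I*√45322/30 ≈ 0.26667 - 7.0963*I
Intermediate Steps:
z = 24 - 3*I*√45322 (z = 24 - 3*√(-1502 - 43820) = 24 - 3*I*√45322 ≈ 24.0 - 638.67*I)
z/L(90) = (24 - 3*I*√45322)/90 = (24 - 3*I*√45322)*(1/90) = 4/15 - I*√45322/30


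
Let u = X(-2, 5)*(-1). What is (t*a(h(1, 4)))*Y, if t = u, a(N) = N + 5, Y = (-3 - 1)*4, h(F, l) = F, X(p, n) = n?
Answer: 480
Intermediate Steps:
Y = -16 (Y = -4*4 = -16)
a(N) = 5 + N
u = -5 (u = 5*(-1) = -5)
t = -5
(t*a(h(1, 4)))*Y = -5*(5 + 1)*(-16) = -5*6*(-16) = -30*(-16) = 480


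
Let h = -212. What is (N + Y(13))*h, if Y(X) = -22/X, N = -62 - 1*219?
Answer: 779100/13 ≈ 59931.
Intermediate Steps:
N = -281 (N = -62 - 219 = -281)
(N + Y(13))*h = (-281 - 22/13)*(-212) = -3675/13*(-212) = 779100/13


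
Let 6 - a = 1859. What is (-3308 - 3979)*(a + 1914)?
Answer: -444507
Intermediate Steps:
a = -1853 (a = 6 - 1*1859 = 6 - 1859 = -1853)
(-3308 - 3979)*(a + 1914) = (-3308 - 3979)*(-1853 + 1914) = -7287*61 = -444507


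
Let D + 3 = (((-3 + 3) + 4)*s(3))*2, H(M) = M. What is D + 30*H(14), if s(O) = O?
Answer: 441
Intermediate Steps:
D = 21 (D = -3 + (((-3 + 3) + 4)*3)*2 = -3 + ((0 + 4)*3)*2 = -3 + (4*3)*2 = -3 + 12*2 = -3 + 24 = 21)
D + 30*H(14) = 21 + 30*14 = 21 + 420 = 441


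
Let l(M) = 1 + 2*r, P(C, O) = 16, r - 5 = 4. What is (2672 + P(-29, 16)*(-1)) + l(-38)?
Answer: 2675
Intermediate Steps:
r = 9 (r = 5 + 4 = 9)
l(M) = 19 (l(M) = 1 + 2*9 = 1 + 18 = 19)
(2672 + P(-29, 16)*(-1)) + l(-38) = (2672 + 16*(-1)) + 19 = (2672 - 16) + 19 = 2656 + 19 = 2675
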